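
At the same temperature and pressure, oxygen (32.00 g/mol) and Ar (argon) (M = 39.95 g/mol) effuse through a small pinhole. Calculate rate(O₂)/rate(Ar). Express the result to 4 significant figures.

1.117

Since effusion rate ∝ 1/√M, rate_O₂/rate_Ar = √(M_Ar/M_O₂) = √(39.95/32.00) = √1.248 = 1.117.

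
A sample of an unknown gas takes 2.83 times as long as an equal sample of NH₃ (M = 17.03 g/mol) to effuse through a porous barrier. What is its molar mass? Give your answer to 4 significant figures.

By Graham's law, t_X/t_NH₃ = √(M_X/M_NH₃).
2.83 = √(M_X/17.03)
M_X = 17.03 × 2.83² = 17.03 × 8.009 = 136.4 g/mol

136.4 g/mol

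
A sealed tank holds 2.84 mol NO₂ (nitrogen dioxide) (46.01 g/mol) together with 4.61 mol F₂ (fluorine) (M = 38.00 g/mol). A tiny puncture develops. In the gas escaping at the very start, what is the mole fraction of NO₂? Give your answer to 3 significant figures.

The effusion rate of species i is ∝ p_i/√M_i ∝ n_i/√M_i.
So x_NO₂ in the escaping gas = (n_NO₂/√M_NO₂) / Σ(n_i/√M_i)
= (2.84/√46.01) / (2.84/√46.01 + 4.61/√38.00) = 0.4187/(0.4187 + 0.7478) = 0.359.

0.359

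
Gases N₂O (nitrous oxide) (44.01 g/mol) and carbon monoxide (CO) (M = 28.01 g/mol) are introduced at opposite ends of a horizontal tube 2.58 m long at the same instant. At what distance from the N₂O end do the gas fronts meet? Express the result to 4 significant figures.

Graham's law gives d_N₂O/d_CO = rate_N₂O/rate_CO = √(M_CO/M_N₂O) = √(28.01/44.01) = 0.7978.
With d_N₂O + d_CO = 2.58 m, d_CO = 2.58/(1 + 0.7978) = 1.435 m.
d_N₂O = 2.58 − 1.435 = 1.145 m.

1.145 m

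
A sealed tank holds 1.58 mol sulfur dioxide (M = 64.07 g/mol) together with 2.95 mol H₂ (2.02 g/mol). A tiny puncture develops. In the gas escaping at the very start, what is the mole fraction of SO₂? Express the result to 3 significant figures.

Each component's effusion rate ∝ (its partial pressure)·(1/√M) ∝ n_i/√M_i.
So x_SO₂ in the escaping gas = (n_SO₂/√M_SO₂) / Σ(n_i/√M_i)
= (1.58/√64.07) / (1.58/√64.07 + 2.95/√2.02) = 0.1974/(0.1974 + 2.076) = 0.0868.

0.0868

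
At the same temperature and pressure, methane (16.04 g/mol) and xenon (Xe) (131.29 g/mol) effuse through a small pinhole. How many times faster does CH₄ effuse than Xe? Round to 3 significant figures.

By Graham's law, rate_CH₄/rate_Xe = √(M_Xe/M_CH₄) = √(131.29/16.04) = √8.185 = 2.86.

2.86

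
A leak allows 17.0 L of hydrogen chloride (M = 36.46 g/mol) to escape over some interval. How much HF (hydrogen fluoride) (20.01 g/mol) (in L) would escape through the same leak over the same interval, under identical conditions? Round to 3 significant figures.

From Graham's law, rate_HF/rate_HCl = √(M_HCl/M_HF) = √(36.46/20.01) = √1.822 = 1.350.
So the volume for HF is 17.0 × 1.350 = 22.9 L.

22.9 L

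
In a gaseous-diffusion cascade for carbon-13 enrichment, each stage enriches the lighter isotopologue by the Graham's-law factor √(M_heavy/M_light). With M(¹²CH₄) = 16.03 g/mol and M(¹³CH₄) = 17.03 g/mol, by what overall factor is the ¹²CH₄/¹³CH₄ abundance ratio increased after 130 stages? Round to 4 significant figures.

51.08

After 130 stages the ratio has grown by (√(17.03/16.03))^130 = (17.03/16.03)^(130/2).
= 1.06238^65 = 51.08.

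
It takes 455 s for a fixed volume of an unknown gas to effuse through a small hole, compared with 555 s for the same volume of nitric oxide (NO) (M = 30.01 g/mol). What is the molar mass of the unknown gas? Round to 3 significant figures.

20.2 g/mol

Graham's law gives t_X/t_NO = √(M_X/M_NO).
455/555 = 0.8198 = √(M_X/30.01)
M_X = 30.01 × 0.8198² = 30.01 × 0.6721 = 20.2 g/mol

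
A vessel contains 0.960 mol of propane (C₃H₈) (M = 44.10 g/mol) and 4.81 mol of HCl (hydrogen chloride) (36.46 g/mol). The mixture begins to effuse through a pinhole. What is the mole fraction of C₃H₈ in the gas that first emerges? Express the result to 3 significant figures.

0.154

Effusion rate of each component ∝ n_i/√M_i (partial pressure × 1/√M).
Mole fraction of C₃H₈ in the effusate = (n_C₃H₈/√M_C₃H₈) / (n_C₃H₈/√M_C₃H₈ + n_HCl/√M_HCl)
= (0.960/√44.10) / (0.960/√44.10 + 4.81/√36.46) = 0.1446/(0.1446 + 0.7966) = 0.154.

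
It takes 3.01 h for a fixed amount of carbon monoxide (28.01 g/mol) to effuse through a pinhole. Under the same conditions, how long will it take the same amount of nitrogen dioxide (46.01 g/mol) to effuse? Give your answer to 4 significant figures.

Since effusion rate ∝ 1/√M, t_NO₂/t_CO = √(M_NO₂/M_CO) = √(46.01/28.01) = √1.643 = 1.282.
So the time for NO₂ is 3.01 × 1.282 = 3.858 h.

3.858 h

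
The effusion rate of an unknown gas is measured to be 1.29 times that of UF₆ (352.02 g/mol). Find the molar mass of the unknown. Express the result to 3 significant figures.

212 g/mol

By Graham's law, rate_X/rate_UF₆ = √(M_UF₆/M_X).
1.29 = √(352.02/M_X)
M_X = 352.02 / 1.29² = 352.02 / 1.664 = 212 g/mol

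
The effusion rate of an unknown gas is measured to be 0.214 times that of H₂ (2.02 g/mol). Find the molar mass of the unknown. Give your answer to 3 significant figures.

44.1 g/mol

From Graham's law, rate_X/rate_H₂ = √(M_H₂/M_X).
0.214 = √(2.02/M_X)
M_X = 2.02 / 0.214² = 2.02 / 0.04580 = 44.1 g/mol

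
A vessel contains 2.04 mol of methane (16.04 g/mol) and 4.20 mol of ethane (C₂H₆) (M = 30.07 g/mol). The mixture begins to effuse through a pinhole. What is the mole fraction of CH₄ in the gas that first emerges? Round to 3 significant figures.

Effusion rate of each component ∝ n_i/√M_i (partial pressure × 1/√M).
Mole fraction of CH₄ in the effusate = (n_CH₄/√M_CH₄) / (n_CH₄/√M_CH₄ + n_C₂H₆/√M_C₂H₆)
= (2.04/√16.04) / (2.04/√16.04 + 4.20/√30.07) = 0.5094/(0.5094 + 0.7659) = 0.399.

0.399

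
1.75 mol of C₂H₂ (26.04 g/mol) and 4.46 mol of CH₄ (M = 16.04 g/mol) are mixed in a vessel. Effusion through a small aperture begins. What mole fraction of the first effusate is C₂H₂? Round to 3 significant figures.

Rate_i ∝ x_i/√M_i (Graham's law weighted by mole fraction), so the effusate composition follows n_i/√M_i.
So x_C₂H₂ in the escaping gas = (n_C₂H₂/√M_C₂H₂) / Σ(n_i/√M_i)
= (1.75/√26.04) / (1.75/√26.04 + 4.46/√16.04) = 0.3429/(0.3429 + 1.114) = 0.235.

0.235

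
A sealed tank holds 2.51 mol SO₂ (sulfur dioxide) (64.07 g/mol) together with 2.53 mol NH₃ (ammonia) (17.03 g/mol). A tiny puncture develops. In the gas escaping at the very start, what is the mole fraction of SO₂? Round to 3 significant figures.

0.338

Each component's effusion rate ∝ (its partial pressure)·(1/√M) ∝ n_i/√M_i.
x_SO₂(eff) = (n_SO₂/√M_SO₂) / (n_SO₂/√M_SO₂ + n_NH₃/√M_NH₃)
= (2.51/√64.07) / (2.51/√64.07 + 2.53/√17.03) = 0.3136/(0.3136 + 0.6131) = 0.338.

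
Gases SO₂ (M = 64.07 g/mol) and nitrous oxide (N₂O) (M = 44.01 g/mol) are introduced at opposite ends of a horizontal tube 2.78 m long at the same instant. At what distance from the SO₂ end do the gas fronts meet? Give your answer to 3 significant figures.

The fronts meet when d_SO₂ + d_N₂O = L with d_SO₂/d_N₂O = √(M_N₂O/M_SO₂) (Graham's law). Here √(M_N₂O/M_SO₂) = √(44.01/64.07) = 0.8288.
With d_SO₂ + d_N₂O = 2.78 m, d_N₂O = 2.78/(1 + 0.8288) = 1.520 m.
d_SO₂ = 2.78 − 1.520 = 1.26 m.

1.26 m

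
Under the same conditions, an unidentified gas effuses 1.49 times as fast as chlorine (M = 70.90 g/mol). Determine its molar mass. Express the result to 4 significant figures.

Since effusion rate ∝ 1/√M, rate_X/rate_Cl₂ = √(M_Cl₂/M_X).
1.49 = √(70.90/M_X)
M_X = 70.90 / 1.49² = 70.90 / 2.220 = 31.94 g/mol

31.94 g/mol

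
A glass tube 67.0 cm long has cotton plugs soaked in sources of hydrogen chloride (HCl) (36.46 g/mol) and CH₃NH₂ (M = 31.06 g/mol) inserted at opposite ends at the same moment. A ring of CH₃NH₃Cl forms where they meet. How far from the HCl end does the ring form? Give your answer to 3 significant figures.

32.2 cm

Graham's law gives d_HCl/d_CH₃NH₂ = rate_HCl/rate_CH₃NH₂ = √(M_CH₃NH₂/M_HCl) = √(31.06/36.46) = 0.9230.
With d_HCl + d_CH₃NH₂ = 67.0 cm, d_CH₃NH₂ = 67.0/(1 + 0.9230) = 34.84 cm.
d_HCl = 67.0 − 34.84 = 32.2 cm.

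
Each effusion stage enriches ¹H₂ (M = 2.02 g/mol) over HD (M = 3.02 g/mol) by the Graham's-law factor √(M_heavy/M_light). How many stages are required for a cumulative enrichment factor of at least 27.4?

17

Single-stage factor α = √(3.02/2.02), so ln α = ½ ln(1.49505) = 0.2011.
Need α^N ≥ 27.4 ⇒ N ≥ ln(27.4) / ln α = 3.311 / 0.2011 = 16.46.
So at least 17 stages are needed.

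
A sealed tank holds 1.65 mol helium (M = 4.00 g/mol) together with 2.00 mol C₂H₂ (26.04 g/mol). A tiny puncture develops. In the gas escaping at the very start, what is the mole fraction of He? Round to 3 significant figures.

0.678

Effusion rate of each component ∝ n_i/√M_i (partial pressure × 1/√M).
Mole fraction of He in the effusate = (n_He/√M_He) / (n_He/√M_He + n_C₂H₂/√M_C₂H₂)
= (1.65/√4.00) / (1.65/√4.00 + 2.00/√26.04) = 0.8250/(0.8250 + 0.3919) = 0.678.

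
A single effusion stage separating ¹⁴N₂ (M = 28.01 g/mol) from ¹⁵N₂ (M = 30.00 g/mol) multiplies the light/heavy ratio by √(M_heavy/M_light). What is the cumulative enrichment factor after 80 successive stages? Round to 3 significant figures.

15.6

After 80 stages the ratio has grown by (√(30.00/28.01))^80 = (30.00/28.01)^(80/2).
= 1.07105^40 = 15.6.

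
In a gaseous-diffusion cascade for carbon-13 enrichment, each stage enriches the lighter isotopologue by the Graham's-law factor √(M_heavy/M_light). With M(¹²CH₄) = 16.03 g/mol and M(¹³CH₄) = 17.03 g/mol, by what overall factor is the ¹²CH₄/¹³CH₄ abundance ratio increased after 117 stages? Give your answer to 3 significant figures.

Each stage multiplies the ratio by α = √(17.03/16.03), so after 117 stages the overall factor is α^117 = (17.03/16.03)^(117/2).
= 1.06238^(117/2) = 34.5.

34.5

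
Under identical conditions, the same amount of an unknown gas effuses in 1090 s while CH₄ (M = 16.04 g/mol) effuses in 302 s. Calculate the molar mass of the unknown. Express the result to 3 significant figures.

By Graham's law, t_X/t_CH₄ = √(M_X/M_CH₄).
1090/302 = 3.609 = √(M_X/16.04)
M_X = 16.04 × 3.609² = 16.04 × 13.03 = 209 g/mol

209 g/mol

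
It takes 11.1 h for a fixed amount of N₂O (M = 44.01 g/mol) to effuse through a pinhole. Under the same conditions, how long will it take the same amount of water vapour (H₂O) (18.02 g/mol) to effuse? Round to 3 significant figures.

7.10 h

From Graham's law, t_H₂O/t_N₂O = √(M_H₂O/M_N₂O) = √(18.02/44.01) = √0.4095 = 0.6399.
So the time for H₂O is 11.1 × 0.6399 = 7.10 h.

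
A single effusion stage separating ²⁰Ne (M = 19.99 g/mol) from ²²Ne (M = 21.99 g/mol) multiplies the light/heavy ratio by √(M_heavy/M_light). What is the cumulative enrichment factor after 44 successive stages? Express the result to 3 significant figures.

The single-stage factor is √(M_heavy/M_light), so 44 stages give [√(21.99/19.99)]^44 = (21.99/19.99)^(44/2).
= 1.10005^22 = 8.15.

8.15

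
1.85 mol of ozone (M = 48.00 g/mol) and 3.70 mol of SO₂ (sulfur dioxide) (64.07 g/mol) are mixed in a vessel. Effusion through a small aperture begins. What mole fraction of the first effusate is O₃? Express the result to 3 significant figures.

0.366

Each component's effusion rate ∝ (its partial pressure)·(1/√M) ∝ n_i/√M_i.
Mole fraction of O₃ in the effusate = (n_O₃/√M_O₃) / (n_O₃/√M_O₃ + n_SO₂/√M_SO₂)
= (1.85/√48.00) / (1.85/√48.00 + 3.70/√64.07) = 0.2670/(0.2670 + 0.4622) = 0.366.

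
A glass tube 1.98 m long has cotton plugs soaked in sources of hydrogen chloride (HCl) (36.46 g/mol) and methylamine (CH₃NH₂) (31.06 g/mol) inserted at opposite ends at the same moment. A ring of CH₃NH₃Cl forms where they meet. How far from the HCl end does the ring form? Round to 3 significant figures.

0.950 m

Graham's law gives d_HCl/d_CH₃NH₂ = rate_HCl/rate_CH₃NH₂ = √(M_CH₃NH₂/M_HCl) = √(31.06/36.46) = 0.9230.
With d_HCl + d_CH₃NH₂ = 1.98 m, d_CH₃NH₂ = 1.98/(1 + 0.9230) = 1.030 m.
d_HCl = 1.98 − 1.030 = 0.950 m.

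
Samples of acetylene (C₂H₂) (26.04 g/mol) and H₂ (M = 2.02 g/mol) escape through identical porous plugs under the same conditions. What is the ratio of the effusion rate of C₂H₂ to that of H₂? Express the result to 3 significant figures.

0.279

By Graham's law, rate_C₂H₂/rate_H₂ = √(M_H₂/M_C₂H₂) = √(2.02/26.04) = √0.07757 = 0.279.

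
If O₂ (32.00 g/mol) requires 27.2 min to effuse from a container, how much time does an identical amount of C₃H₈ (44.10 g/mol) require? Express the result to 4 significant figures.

31.93 min

Since effusion rate ∝ 1/√M, t_C₃H₈/t_O₂ = √(M_C₃H₈/M_O₂) = √(44.10/32.00) = √1.378 = 1.174.
So the time for C₃H₈ is 27.2 × 1.174 = 31.93 min.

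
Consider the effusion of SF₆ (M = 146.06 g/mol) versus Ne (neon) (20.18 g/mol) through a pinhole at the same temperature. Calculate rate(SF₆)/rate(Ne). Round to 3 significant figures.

Using Graham's law: rate_SF₆/rate_Ne = √(M_Ne/M_SF₆) = √(20.18/146.06) = √0.1382 = 0.372.

0.372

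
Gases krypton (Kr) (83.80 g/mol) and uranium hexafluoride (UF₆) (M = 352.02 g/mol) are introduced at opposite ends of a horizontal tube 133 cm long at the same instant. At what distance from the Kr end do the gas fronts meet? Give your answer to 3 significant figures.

89.4 cm

The fronts meet when d_Kr + d_UF₆ = L with d_Kr/d_UF₆ = √(M_UF₆/M_Kr) (Graham's law). Here √(M_UF₆/M_Kr) = √(352.02/83.80) = 2.050.
With d_Kr + d_UF₆ = 133 cm, d_UF₆ = 133/(1 + 2.050) = 43.61 cm.
d_Kr = 133 − 43.61 = 89.4 cm.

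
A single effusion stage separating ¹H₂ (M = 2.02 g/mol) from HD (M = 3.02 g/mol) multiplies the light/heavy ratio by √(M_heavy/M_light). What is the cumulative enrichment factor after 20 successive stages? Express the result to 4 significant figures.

55.79

After 20 stages the ratio has grown by (√(3.02/2.02))^20 = (3.02/2.02)^(20/2).
= 1.49505^10 = 55.79.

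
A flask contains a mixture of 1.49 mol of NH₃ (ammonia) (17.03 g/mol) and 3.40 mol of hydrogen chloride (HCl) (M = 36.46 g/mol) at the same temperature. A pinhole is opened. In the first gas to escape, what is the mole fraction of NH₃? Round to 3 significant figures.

The effusion rate of species i is ∝ p_i/√M_i ∝ n_i/√M_i.
Mole fraction of NH₃ in the effusate = (n_NH₃/√M_NH₃) / (n_NH₃/√M_NH₃ + n_HCl/√M_HCl)
= (1.49/√17.03) / (1.49/√17.03 + 3.40/√36.46) = 0.3611/(0.3611 + 0.5631) = 0.391.

0.391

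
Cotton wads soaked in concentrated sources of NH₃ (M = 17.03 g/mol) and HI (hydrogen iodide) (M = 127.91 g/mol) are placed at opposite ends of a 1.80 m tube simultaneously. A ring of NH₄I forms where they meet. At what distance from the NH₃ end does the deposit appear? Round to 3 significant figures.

1.32 m

The fronts meet when d_NH₃ + d_HI = L with d_NH₃/d_HI = √(M_HI/M_NH₃) (Graham's law). Here √(M_HI/M_NH₃) = √(127.91/17.03) = 2.741.
With d_NH₃ + d_HI = 1.80 m, d_HI = 1.80/(1 + 2.741) = 0.4812 m.
d_NH₃ = 1.80 − 0.4812 = 1.32 m.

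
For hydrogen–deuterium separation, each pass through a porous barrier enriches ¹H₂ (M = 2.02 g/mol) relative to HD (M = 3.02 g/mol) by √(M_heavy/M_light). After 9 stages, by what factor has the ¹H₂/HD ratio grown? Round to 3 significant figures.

6.11

Overall factor = α^9 with α = √(3.02/2.02), i.e. (3.02/2.02)^(9/2).
= 1.49505^(9/2) = 6.11.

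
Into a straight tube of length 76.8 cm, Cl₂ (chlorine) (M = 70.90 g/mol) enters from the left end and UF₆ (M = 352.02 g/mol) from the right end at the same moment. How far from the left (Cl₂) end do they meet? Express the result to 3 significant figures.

Graham's law gives d_Cl₂/d_UF₆ = rate_Cl₂/rate_UF₆ = √(M_UF₆/M_Cl₂) = √(352.02/70.90) = 2.228.
With d_Cl₂ + d_UF₆ = 76.8 cm, d_UF₆ = 76.8/(1 + 2.228) = 23.79 cm.
d_Cl₂ = 76.8 − 23.79 = 53.0 cm.

53.0 cm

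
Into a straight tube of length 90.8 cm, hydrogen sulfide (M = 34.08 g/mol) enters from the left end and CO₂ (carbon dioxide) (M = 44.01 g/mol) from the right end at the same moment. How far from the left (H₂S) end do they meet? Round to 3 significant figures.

48.3 cm

The fronts meet when d_H₂S + d_CO₂ = L with d_H₂S/d_CO₂ = √(M_CO₂/M_H₂S) (Graham's law). Here √(M_CO₂/M_H₂S) = √(44.01/34.08) = 1.136.
With d_H₂S + d_CO₂ = 90.8 cm, d_CO₂ = 90.8/(1 + 1.136) = 42.50 cm.
d_H₂S = 90.8 − 42.50 = 48.3 cm.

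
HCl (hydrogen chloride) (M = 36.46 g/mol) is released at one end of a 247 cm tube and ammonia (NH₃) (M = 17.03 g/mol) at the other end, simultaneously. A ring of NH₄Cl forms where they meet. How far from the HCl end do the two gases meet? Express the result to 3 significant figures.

100 cm

The fronts meet when d_HCl + d_NH₃ = L with d_HCl/d_NH₃ = √(M_NH₃/M_HCl) (Graham's law). Here √(M_NH₃/M_HCl) = √(17.03/36.46) = 0.6834.
With d_HCl + d_NH₃ = 247 cm, d_NH₃ = 247/(1 + 0.6834) = 146.7 cm.
d_HCl = 247 − 146.7 = 100 cm.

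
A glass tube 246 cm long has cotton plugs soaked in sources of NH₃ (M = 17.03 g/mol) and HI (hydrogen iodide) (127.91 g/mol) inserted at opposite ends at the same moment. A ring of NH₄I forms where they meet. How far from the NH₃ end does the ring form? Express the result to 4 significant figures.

180.2 cm

In equal time, each gas travels a distance ∝ its rate ∝ 1/√M, so d_NH₃/d_HI = √(M_HI/M_NH₃) = √(127.91/17.03) = 2.741.
With d_NH₃ + d_HI = 246 cm, d_HI = 246/(1 + 2.741) = 65.76 cm.
d_NH₃ = 246 − 65.76 = 180.2 cm.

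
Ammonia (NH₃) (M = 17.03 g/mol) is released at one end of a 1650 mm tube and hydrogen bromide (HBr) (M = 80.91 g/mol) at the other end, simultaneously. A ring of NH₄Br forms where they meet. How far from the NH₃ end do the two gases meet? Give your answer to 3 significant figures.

1130 mm

Distances travelled in equal time are proportional to diffusion rates, so d_NH₃/d_HBr = √(M_HBr/M_NH₃) = √(80.91/17.03) = 2.180.
With d_NH₃ + d_HBr = 1650 mm, d_HBr = 1650/(1 + 2.180) = 518.9 mm.
d_NH₃ = 1650 − 518.9 = 1130 mm.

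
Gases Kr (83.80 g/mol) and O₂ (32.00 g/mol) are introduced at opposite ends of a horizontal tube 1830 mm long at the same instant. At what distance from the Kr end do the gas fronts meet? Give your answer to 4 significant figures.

Distances travelled in equal time are proportional to diffusion rates, so d_Kr/d_O₂ = √(M_O₂/M_Kr) = √(32.00/83.80) = 0.6179.
With d_Kr + d_O₂ = 1830 mm, d_O₂ = 1830/(1 + 0.6179) = 1131 mm.
d_Kr = 1830 − 1131 = 698.9 mm.

698.9 mm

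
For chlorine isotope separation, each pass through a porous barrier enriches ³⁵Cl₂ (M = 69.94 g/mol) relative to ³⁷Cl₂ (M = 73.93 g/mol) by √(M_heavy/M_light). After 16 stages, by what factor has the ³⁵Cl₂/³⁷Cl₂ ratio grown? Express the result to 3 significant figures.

1.56

The single-stage factor is √(M_heavy/M_light), so 16 stages give [√(73.93/69.94)]^16 = (73.93/69.94)^(16/2).
= 1.05705^8 = 1.56.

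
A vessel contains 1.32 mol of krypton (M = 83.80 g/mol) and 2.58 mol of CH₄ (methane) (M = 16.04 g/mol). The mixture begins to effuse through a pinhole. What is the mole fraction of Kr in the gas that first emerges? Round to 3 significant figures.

0.183

Effusion rate of each component ∝ n_i/√M_i (partial pressure × 1/√M).
Mole fraction of Kr in the effusate = (n_Kr/√M_Kr) / (n_Kr/√M_Kr + n_CH₄/√M_CH₄)
= (1.32/√83.80) / (1.32/√83.80 + 2.58/√16.04) = 0.1442/(0.1442 + 0.6442) = 0.183.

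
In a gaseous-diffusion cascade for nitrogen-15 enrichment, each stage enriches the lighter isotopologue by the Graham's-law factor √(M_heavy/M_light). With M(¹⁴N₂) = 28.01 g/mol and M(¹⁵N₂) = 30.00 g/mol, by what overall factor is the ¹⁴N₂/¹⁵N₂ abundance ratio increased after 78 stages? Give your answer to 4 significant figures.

Each stage multiplies the ratio by α = √(30.00/28.01), so after 78 stages the overall factor is α^78 = (30.00/28.01)^(78/2).
= 1.07105^39 = 14.54.

14.54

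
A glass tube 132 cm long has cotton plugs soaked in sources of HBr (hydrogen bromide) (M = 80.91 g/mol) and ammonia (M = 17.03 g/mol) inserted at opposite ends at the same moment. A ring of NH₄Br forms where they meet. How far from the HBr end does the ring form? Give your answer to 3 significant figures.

Graham's law gives d_HBr/d_NH₃ = rate_HBr/rate_NH₃ = √(M_NH₃/M_HBr) = √(17.03/80.91) = 0.4588.
With d_HBr + d_NH₃ = 132 cm, d_NH₃ = 132/(1 + 0.4588) = 90.49 cm.
d_HBr = 132 − 90.49 = 41.5 cm.

41.5 cm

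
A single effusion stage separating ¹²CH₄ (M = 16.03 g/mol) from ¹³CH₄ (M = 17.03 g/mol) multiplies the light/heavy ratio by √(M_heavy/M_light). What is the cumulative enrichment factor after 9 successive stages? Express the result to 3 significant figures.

Each stage multiplies the ratio by α = √(17.03/16.03), so after 9 stages the overall factor is α^9 = (17.03/16.03)^(9/2).
= 1.06238^(9/2) = 1.31.

1.31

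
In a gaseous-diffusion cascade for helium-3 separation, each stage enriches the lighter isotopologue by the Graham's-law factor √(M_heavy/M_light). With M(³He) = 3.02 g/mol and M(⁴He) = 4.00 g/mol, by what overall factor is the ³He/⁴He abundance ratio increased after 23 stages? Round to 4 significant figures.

Each stage multiplies the ratio by α = √(4.00/3.02), so after 23 stages the overall factor is α^23 = (4.00/3.02)^(23/2).
= 1.32450^(23/2) = 25.33.

25.33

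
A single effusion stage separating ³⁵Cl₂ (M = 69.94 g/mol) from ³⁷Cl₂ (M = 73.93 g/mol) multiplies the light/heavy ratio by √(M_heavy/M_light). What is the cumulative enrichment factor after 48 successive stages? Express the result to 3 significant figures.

After 48 stages the ratio has grown by (√(73.93/69.94))^48 = (73.93/69.94)^(48/2).
= 1.05705^24 = 3.79.

3.79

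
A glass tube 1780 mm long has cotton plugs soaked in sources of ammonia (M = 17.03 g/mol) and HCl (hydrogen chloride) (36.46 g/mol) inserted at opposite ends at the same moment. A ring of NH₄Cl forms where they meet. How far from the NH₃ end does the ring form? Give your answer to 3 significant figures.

1060 mm

In equal time, each gas travels a distance ∝ its rate ∝ 1/√M, so d_NH₃/d_HCl = √(M_HCl/M_NH₃) = √(36.46/17.03) = 1.463.
With d_NH₃ + d_HCl = 1780 mm, d_HCl = 1780/(1 + 1.463) = 722.6 mm.
d_NH₃ = 1780 − 722.6 = 1060 mm.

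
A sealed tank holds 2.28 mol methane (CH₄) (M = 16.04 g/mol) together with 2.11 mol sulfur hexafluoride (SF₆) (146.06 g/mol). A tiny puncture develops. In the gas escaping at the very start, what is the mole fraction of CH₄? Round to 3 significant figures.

0.765

Effusion rate of each component ∝ n_i/√M_i (partial pressure × 1/√M).
Mole fraction of CH₄ in the effusate = (n_CH₄/√M_CH₄) / (n_CH₄/√M_CH₄ + n_SF₆/√M_SF₆)
= (2.28/√16.04) / (2.28/√16.04 + 2.11/√146.06) = 0.5693/(0.5693 + 0.1746) = 0.765.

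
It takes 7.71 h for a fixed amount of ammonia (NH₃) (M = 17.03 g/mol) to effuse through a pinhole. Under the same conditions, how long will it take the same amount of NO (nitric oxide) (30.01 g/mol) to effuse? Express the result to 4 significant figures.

10.23 h

Graham's law gives t_NO/t_NH₃ = √(M_NO/M_NH₃) = √(30.01/17.03) = √1.762 = 1.327.
So the time for NO is 7.71 × 1.327 = 10.23 h.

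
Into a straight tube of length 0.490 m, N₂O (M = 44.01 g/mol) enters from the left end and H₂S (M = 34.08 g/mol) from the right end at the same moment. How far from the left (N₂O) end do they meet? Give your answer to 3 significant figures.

The fronts meet when d_N₂O + d_H₂S = L with d_N₂O/d_H₂S = √(M_H₂S/M_N₂O) (Graham's law). Here √(M_H₂S/M_N₂O) = √(34.08/44.01) = 0.8800.
With d_N₂O + d_H₂S = 0.490 m, d_H₂S = 0.490/(1 + 0.8800) = 0.2606 m.
d_N₂O = 0.490 − 0.2606 = 0.229 m.

0.229 m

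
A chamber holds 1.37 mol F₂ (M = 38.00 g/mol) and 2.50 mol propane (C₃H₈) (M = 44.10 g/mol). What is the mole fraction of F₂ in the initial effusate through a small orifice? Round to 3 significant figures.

Rate_i ∝ x_i/√M_i (Graham's law weighted by mole fraction), so the effusate composition follows n_i/√M_i.
So x_F₂ in the escaping gas = (n_F₂/√M_F₂) / Σ(n_i/√M_i)
= (1.37/√38.00) / (1.37/√38.00 + 2.50/√44.10) = 0.2222/(0.2222 + 0.3765) = 0.371.

0.371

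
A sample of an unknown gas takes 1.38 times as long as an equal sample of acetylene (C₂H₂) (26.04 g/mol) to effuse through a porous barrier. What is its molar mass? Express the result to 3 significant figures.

49.6 g/mol

Since effusion rate ∝ 1/√M, t_X/t_C₂H₂ = √(M_X/M_C₂H₂).
1.38 = √(M_X/26.04)
M_X = 26.04 × 1.38² = 26.04 × 1.904 = 49.6 g/mol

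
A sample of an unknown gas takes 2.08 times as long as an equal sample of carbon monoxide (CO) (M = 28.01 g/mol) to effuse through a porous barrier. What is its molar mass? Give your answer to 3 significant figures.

Since effusion rate ∝ 1/√M, t_X/t_CO = √(M_X/M_CO).
2.08 = √(M_X/28.01)
M_X = 28.01 × 2.08² = 28.01 × 4.326 = 121 g/mol

121 g/mol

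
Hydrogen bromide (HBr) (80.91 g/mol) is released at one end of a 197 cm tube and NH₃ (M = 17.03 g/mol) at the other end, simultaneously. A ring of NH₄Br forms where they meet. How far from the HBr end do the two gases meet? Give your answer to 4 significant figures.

61.96 cm

The fronts meet when d_HBr + d_NH₃ = L with d_HBr/d_NH₃ = √(M_NH₃/M_HBr) (Graham's law). Here √(M_NH₃/M_HBr) = √(17.03/80.91) = 0.4588.
With d_HBr + d_NH₃ = 197 cm, d_NH₃ = 197/(1 + 0.4588) = 135.0 cm.
d_HBr = 197 − 135.0 = 61.96 cm.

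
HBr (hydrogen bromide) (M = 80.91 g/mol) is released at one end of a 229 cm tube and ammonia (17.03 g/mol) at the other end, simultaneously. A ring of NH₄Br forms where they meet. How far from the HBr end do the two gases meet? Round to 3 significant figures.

Distances travelled in equal time are proportional to diffusion rates, so d_HBr/d_NH₃ = √(M_NH₃/M_HBr) = √(17.03/80.91) = 0.4588.
With d_HBr + d_NH₃ = 229 cm, d_NH₃ = 229/(1 + 0.4588) = 157.0 cm.
d_HBr = 229 − 157.0 = 72.0 cm.

72.0 cm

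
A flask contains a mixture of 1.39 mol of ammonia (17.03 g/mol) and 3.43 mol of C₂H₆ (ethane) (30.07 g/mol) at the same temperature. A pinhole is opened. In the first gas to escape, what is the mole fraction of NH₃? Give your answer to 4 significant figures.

Each component's effusion rate ∝ (its partial pressure)·(1/√M) ∝ n_i/√M_i.
So x_NH₃ in the escaping gas = (n_NH₃/√M_NH₃) / Σ(n_i/√M_i)
= (1.39/√17.03) / (1.39/√17.03 + 3.43/√30.07) = 0.3368/(0.3368 + 0.6255) = 0.3500.

0.3500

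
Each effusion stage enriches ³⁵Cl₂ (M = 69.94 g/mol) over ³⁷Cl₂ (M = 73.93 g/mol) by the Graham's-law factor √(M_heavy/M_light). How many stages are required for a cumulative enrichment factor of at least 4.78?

Per stage α = (73.93/69.94)^(1/2) = 1.05705^0.5, giving ln α = 0.02774.
Need α^N ≥ 4.78 ⇒ N ≥ ln(4.78) / ln α = 1.564 / 0.02774 = 56.40.
Minimum whole number of stages: N = 57.

57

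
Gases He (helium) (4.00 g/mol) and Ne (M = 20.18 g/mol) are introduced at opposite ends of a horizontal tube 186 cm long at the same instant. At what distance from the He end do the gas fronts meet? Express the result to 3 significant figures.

In equal time, each gas travels a distance ∝ its rate ∝ 1/√M, so d_He/d_Ne = √(M_Ne/M_He) = √(20.18/4.00) = 2.246.
With d_He + d_Ne = 186 cm, d_Ne = 186/(1 + 2.246) = 57.30 cm.
d_He = 186 − 57.30 = 129 cm.

129 cm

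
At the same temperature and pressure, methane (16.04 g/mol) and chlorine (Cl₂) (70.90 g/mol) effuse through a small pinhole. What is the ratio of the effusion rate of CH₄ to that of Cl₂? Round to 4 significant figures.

2.102

Graham's law gives rate_CH₄/rate_Cl₂ = √(M_Cl₂/M_CH₄) = √(70.90/16.04) = √4.420 = 2.102.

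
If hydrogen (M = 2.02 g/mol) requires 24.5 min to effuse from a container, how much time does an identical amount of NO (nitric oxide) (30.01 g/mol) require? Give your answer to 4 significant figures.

Since effusion rate ∝ 1/√M, t_NO/t_H₂ = √(M_NO/M_H₂) = √(30.01/2.02) = √14.86 = 3.854.
So the time for NO is 24.5 × 3.854 = 94.43 min.

94.43 min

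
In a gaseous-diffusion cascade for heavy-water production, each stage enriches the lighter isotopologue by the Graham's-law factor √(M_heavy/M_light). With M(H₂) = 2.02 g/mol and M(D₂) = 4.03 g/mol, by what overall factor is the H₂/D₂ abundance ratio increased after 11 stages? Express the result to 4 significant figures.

44.64

Overall factor = α^11 with α = √(4.03/2.02), i.e. (4.03/2.02)^(11/2).
= 1.99505^(11/2) = 44.64.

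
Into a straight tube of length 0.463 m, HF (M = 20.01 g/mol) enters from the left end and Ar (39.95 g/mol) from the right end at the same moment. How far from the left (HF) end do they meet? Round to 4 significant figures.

0.2711 m

Distances travelled in equal time are proportional to diffusion rates, so d_HF/d_Ar = √(M_Ar/M_HF) = √(39.95/20.01) = 1.413.
With d_HF + d_Ar = 0.463 m, d_Ar = 0.463/(1 + 1.413) = 0.1919 m.
d_HF = 0.463 − 0.1919 = 0.2711 m.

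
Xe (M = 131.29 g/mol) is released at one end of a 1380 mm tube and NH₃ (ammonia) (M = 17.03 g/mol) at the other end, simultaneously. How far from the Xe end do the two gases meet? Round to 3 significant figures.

Graham's law gives d_Xe/d_NH₃ = rate_Xe/rate_NH₃ = √(M_NH₃/M_Xe) = √(17.03/131.29) = 0.3602.
With d_Xe + d_NH₃ = 1380 mm, d_NH₃ = 1380/(1 + 0.3602) = 1015 mm.
d_Xe = 1380 − 1015 = 365 mm.

365 mm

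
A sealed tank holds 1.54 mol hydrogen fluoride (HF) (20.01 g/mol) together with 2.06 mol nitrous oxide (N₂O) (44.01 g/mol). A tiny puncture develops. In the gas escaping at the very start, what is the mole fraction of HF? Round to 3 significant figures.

Effusion rate of each component ∝ n_i/√M_i (partial pressure × 1/√M).
x_HF(eff) = (n_HF/√M_HF) / (n_HF/√M_HF + n_N₂O/√M_N₂O)
= (1.54/√20.01) / (1.54/√20.01 + 2.06/√44.01) = 0.3443/(0.3443 + 0.3105) = 0.526.

0.526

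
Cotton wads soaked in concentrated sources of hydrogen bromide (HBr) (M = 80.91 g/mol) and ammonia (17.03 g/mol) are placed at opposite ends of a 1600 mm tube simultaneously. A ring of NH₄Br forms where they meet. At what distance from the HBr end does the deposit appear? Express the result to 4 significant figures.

Distances travelled in equal time are proportional to diffusion rates, so d_HBr/d_NH₃ = √(M_NH₃/M_HBr) = √(17.03/80.91) = 0.4588.
With d_HBr + d_NH₃ = 1600 mm, d_NH₃ = 1600/(1 + 0.4588) = 1097 mm.
d_HBr = 1600 − 1097 = 503.2 mm.

503.2 mm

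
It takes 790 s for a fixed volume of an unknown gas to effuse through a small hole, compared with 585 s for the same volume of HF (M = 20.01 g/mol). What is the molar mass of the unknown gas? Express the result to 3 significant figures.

36.5 g/mol

Since effusion rate ∝ 1/√M, t_X/t_HF = √(M_X/M_HF).
790/585 = 1.350 = √(M_X/20.01)
M_X = 20.01 × 1.350² = 20.01 × 1.824 = 36.5 g/mol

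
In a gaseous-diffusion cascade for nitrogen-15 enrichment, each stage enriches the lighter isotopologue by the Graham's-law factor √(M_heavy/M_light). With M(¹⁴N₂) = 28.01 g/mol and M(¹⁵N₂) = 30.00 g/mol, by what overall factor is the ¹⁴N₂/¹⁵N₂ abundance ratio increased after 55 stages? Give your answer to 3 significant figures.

After 55 stages the ratio has grown by (√(30.00/28.01))^55 = (30.00/28.01)^(55/2).
= 1.07105^(55/2) = 6.60.

6.60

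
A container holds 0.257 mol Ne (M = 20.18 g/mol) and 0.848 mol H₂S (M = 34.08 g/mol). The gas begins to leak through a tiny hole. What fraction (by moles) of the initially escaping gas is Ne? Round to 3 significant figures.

0.283

Effusion rate of each component ∝ n_i/√M_i (partial pressure × 1/√M).
So x_Ne in the escaping gas = (n_Ne/√M_Ne) / Σ(n_i/√M_i)
= (0.257/√20.18) / (0.257/√20.18 + 0.848/√34.08) = 0.05721/(0.05721 + 0.1453) = 0.283.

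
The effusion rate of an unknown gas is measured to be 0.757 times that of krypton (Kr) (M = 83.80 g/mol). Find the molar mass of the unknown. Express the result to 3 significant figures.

146 g/mol

By Graham's law, rate_X/rate_Kr = √(M_Kr/M_X).
0.757 = √(83.80/M_X)
M_X = 83.80 / 0.757² = 83.80 / 0.5730 = 146 g/mol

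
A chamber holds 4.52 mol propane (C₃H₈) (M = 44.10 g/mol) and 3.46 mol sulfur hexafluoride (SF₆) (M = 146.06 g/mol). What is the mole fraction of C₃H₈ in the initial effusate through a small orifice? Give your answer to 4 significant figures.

0.7039

The effusion rate of species i is ∝ p_i/√M_i ∝ n_i/√M_i.
Mole fraction of C₃H₈ in the effusate = (n_C₃H₈/√M_C₃H₈) / (n_C₃H₈/√M_C₃H₈ + n_SF₆/√M_SF₆)
= (4.52/√44.10) / (4.52/√44.10 + 3.46/√146.06) = 0.6806/(0.6806 + 0.2863) = 0.7039.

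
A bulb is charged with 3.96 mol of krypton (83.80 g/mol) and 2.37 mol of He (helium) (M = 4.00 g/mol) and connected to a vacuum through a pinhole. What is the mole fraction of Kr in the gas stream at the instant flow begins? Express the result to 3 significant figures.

Rate_i ∝ x_i/√M_i (Graham's law weighted by mole fraction), so the effusate composition follows n_i/√M_i.
So x_Kr in the escaping gas = (n_Kr/√M_Kr) / Σ(n_i/√M_i)
= (3.96/√83.80) / (3.96/√83.80 + 2.37/√4.00) = 0.4326/(0.4326 + 1.185) = 0.267.

0.267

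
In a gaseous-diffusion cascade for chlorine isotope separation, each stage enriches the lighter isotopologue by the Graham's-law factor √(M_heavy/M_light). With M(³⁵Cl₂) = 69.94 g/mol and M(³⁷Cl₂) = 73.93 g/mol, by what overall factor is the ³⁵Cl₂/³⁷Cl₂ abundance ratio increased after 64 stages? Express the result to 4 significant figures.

5.903

After 64 stages the ratio has grown by (√(73.93/69.94))^64 = (73.93/69.94)^(64/2).
= 1.05705^32 = 5.903.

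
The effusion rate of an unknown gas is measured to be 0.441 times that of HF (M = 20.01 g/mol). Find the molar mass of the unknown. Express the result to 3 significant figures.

From Graham's law, rate_X/rate_HF = √(M_HF/M_X).
0.441 = √(20.01/M_X)
M_X = 20.01 / 0.441² = 20.01 / 0.1945 = 103 g/mol

103 g/mol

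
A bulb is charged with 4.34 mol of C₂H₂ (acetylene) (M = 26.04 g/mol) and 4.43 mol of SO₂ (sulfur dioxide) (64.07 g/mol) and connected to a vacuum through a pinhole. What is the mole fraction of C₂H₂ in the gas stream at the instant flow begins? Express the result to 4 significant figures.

0.6058

The effusion rate of species i is ∝ p_i/√M_i ∝ n_i/√M_i.
So x_C₂H₂ in the escaping gas = (n_C₂H₂/√M_C₂H₂) / Σ(n_i/√M_i)
= (4.34/√26.04) / (4.34/√26.04 + 4.43/√64.07) = 0.8505/(0.8505 + 0.5534) = 0.6058.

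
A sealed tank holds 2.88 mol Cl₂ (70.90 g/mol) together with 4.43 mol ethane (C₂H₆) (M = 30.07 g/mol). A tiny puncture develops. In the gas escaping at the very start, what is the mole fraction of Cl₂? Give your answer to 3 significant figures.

Effusion rate of each component ∝ n_i/√M_i (partial pressure × 1/√M).
So x_Cl₂ in the escaping gas = (n_Cl₂/√M_Cl₂) / Σ(n_i/√M_i)
= (2.88/√70.90) / (2.88/√70.90 + 4.43/√30.07) = 0.3420/(0.3420 + 0.8079) = 0.297.

0.297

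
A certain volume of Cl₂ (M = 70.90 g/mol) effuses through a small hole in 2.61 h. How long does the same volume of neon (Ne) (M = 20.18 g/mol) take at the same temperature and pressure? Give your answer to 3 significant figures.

1.39 h

Using Graham's law: t_Ne/t_Cl₂ = √(M_Ne/M_Cl₂) = √(20.18/70.90) = √0.2846 = 0.5335.
So the time for Ne is 2.61 × 0.5335 = 1.39 h.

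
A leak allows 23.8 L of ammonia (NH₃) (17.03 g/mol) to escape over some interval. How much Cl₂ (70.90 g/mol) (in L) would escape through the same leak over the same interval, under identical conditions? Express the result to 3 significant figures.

From Graham's law, rate_Cl₂/rate_NH₃ = √(M_NH₃/M_Cl₂) = √(17.03/70.90) = √0.2402 = 0.4901.
So the volume for Cl₂ is 23.8 × 0.4901 = 11.7 L.

11.7 L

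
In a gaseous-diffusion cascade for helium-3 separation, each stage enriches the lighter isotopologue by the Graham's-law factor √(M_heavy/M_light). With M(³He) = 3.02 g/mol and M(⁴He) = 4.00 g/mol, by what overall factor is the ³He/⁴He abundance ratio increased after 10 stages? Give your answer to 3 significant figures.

4.08

The single-stage factor is √(M_heavy/M_light), so 10 stages give [√(4.00/3.02)]^10 = (4.00/3.02)^(10/2).
= 1.32450^5 = 4.08.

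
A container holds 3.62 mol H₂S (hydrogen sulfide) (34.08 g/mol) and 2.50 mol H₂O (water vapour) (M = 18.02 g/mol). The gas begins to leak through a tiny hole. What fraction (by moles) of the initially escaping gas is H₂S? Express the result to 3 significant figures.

Rate_i ∝ x_i/√M_i (Graham's law weighted by mole fraction), so the effusate composition follows n_i/√M_i.
x_H₂S(eff) = (n_H₂S/√M_H₂S) / (n_H₂S/√M_H₂S + n_H₂O/√M_H₂O)
= (3.62/√34.08) / (3.62/√34.08 + 2.50/√18.02) = 0.6201/(0.6201 + 0.5889) = 0.513.

0.513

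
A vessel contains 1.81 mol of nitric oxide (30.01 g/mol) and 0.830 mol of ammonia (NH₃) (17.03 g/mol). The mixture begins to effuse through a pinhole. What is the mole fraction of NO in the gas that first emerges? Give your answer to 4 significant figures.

0.6216

Rate_i ∝ x_i/√M_i (Graham's law weighted by mole fraction), so the effusate composition follows n_i/√M_i.
x_NO(eff) = (n_NO/√M_NO) / (n_NO/√M_NO + n_NH₃/√M_NH₃)
= (1.81/√30.01) / (1.81/√30.01 + 0.830/√17.03) = 0.3304/(0.3304 + 0.2011) = 0.6216.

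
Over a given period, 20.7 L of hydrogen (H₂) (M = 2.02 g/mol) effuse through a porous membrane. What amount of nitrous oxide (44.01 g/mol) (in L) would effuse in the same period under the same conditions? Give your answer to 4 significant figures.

Using Graham's law: rate_N₂O/rate_H₂ = √(M_H₂/M_N₂O) = √(2.02/44.01) = √0.04590 = 0.2142.
So the volume for N₂O is 20.7 × 0.2142 = 4.435 L.

4.435 L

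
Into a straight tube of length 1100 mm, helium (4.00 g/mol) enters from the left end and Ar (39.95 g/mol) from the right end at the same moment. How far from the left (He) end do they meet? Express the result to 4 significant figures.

835.6 mm

The fronts meet when d_He + d_Ar = L with d_He/d_Ar = √(M_Ar/M_He) (Graham's law). Here √(M_Ar/M_He) = √(39.95/4.00) = 3.160.
With d_He + d_Ar = 1100 mm, d_Ar = 1100/(1 + 3.160) = 264.4 mm.
d_He = 1100 − 264.4 = 835.6 mm.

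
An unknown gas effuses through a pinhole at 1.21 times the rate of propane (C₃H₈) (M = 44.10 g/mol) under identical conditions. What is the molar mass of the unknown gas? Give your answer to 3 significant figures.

From Graham's law, rate_X/rate_C₃H₈ = √(M_C₃H₈/M_X).
1.21 = √(44.10/M_X)
M_X = 44.10 / 1.21² = 44.10 / 1.464 = 30.1 g/mol

30.1 g/mol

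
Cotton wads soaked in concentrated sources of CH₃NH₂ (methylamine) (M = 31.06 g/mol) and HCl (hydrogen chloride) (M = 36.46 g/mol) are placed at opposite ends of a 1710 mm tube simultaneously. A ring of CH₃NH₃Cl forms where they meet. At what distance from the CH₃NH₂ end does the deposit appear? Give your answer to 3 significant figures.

In equal time, each gas travels a distance ∝ its rate ∝ 1/√M, so d_CH₃NH₂/d_HCl = √(M_HCl/M_CH₃NH₂) = √(36.46/31.06) = 1.083.
With d_CH₃NH₂ + d_HCl = 1710 mm, d_HCl = 1710/(1 + 1.083) = 820.8 mm.
d_CH₃NH₂ = 1710 − 820.8 = 889 mm.

889 mm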